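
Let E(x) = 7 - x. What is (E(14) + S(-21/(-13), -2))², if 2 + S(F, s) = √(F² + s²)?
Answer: (117 - √1117)²/169 ≈ 41.333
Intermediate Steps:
S(F, s) = -2 + √(F² + s²)
(E(14) + S(-21/(-13), -2))² = ((7 - 1*14) + (-2 + √((-21/(-13))² + (-2)²)))² = ((7 - 14) + (-2 + √((-21*(-1/13))² + 4)))² = (-7 + (-2 + √((21/13)² + 4)))² = (-7 + (-2 + √(441/169 + 4)))² = (-7 + (-2 + √(1117/169)))² = (-7 + (-2 + √1117/13))² = (-9 + √1117/13)²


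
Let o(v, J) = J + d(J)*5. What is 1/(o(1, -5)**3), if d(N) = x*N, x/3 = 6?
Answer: -1/94196375 ≈ -1.0616e-8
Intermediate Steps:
x = 18 (x = 3*6 = 18)
d(N) = 18*N
o(v, J) = 91*J (o(v, J) = J + (18*J)*5 = J + 90*J = 91*J)
1/(o(1, -5)**3) = 1/((91*(-5))**3) = 1/((-455)**3) = 1/(-94196375) = -1/94196375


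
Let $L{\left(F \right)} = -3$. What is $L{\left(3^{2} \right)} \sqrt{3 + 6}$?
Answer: $-9$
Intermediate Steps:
$L{\left(3^{2} \right)} \sqrt{3 + 6} = - 3 \sqrt{3 + 6} = - 3 \sqrt{9} = \left(-3\right) 3 = -9$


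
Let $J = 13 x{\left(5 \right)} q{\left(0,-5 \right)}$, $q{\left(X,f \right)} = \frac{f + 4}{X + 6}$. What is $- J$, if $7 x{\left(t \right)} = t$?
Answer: $\frac{65}{42} \approx 1.5476$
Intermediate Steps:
$x{\left(t \right)} = \frac{t}{7}$
$q{\left(X,f \right)} = \frac{4 + f}{6 + X}$
$J = - \frac{65}{42}$ ($J = 13 \cdot \frac{1}{7} \cdot 5 \frac{4 - 5}{6 + 0} = 13 \cdot \frac{5}{7} \cdot \frac{1}{6} \left(-1\right) = \frac{65 \cdot \frac{1}{6} \left(-1\right)}{7} = \frac{65}{7} \left(- \frac{1}{6}\right) = - \frac{65}{42} \approx -1.5476$)
$- J = \left(-1\right) \left(- \frac{65}{42}\right) = \frac{65}{42}$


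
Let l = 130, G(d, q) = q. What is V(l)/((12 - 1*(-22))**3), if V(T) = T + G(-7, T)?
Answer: 65/9826 ≈ 0.0066151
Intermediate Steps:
V(T) = 2*T (V(T) = T + T = 2*T)
V(l)/((12 - 1*(-22))**3) = (2*130)/((12 - 1*(-22))**3) = 260/((12 + 22)**3) = 260/(34**3) = 260/39304 = 260*(1/39304) = 65/9826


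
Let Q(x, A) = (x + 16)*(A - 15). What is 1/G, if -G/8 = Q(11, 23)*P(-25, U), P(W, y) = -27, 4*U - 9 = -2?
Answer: 1/46656 ≈ 2.1433e-5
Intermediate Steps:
U = 7/4 (U = 9/4 + (¼)*(-2) = 9/4 - ½ = 7/4 ≈ 1.7500)
Q(x, A) = (-15 + A)*(16 + x) (Q(x, A) = (16 + x)*(-15 + A) = (-15 + A)*(16 + x))
G = 46656 (G = -8*(-240 - 15*11 + 16*23 + 23*11)*(-27) = -8*(-240 - 165 + 368 + 253)*(-27) = -1728*(-27) = -8*(-5832) = 46656)
1/G = 1/46656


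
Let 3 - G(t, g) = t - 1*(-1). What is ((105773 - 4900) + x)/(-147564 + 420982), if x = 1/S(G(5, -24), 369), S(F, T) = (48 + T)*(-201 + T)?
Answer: 7066758889/19154571408 ≈ 0.36893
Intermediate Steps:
G(t, g) = 2 - t (G(t, g) = 3 - (t - 1*(-1)) = 3 - (t + 1) = 3 - (1 + t) = 3 + (-1 - t) = 2 - t)
S(F, T) = (-201 + T)*(48 + T)
x = 1/70056 (x = 1/(-9648 + 369² - 153*369) = 1/(-9648 + 136161 - 56457) = 1/70056 ≈ 1.4274e-5)
((105773 - 4900) + x)/(-147564 + 420982) = ((105773 - 4900) + 1/70056)/(-147564 + 420982) = (100873 + 1/70056)/273418 = (7066758889/70056)*(1/273418) = 7066758889/19154571408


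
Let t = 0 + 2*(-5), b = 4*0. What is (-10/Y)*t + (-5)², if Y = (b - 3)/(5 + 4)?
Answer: -275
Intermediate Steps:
b = 0
Y = -⅓ (Y = (0 - 3)/(5 + 4) = -3/9 = -3*⅑ = -⅓ ≈ -0.33333)
t = -10 (t = 0 - 10 = -10)
(-10/Y)*t + (-5)² = -10/(-⅓)*(-10) + (-5)² = -10*(-3)*(-10) + 25 = 30*(-10) + 25 = -300 + 25 = -275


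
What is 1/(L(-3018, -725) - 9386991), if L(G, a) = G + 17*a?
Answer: -1/9402334 ≈ -1.0636e-7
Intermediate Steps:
1/(L(-3018, -725) - 9386991) = 1/((-3018 + 17*(-725)) - 9386991) = 1/((-3018 - 12325) - 9386991) = 1/(-15343 - 9386991) = 1/(-9402334) = -1/9402334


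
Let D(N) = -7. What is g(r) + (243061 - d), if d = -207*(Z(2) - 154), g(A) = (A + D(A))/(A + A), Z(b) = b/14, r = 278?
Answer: 822041225/3892 ≈ 2.1121e+5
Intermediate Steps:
Z(b) = b/14 (Z(b) = b*(1/14) = b/14)
g(A) = (-7 + A)/(2*A) (g(A) = (A - 7)/(A + A) = (-7 + A)/((2*A)) = (-7 + A)*(1/(2*A)) = (-7 + A)/(2*A))
d = 222939/7 (d = -207*((1/14)*2 - 154) = -207*(1/7 - 154) = -207*(-1077/7) = 222939/7 ≈ 31848.)
g(r) + (243061 - d) = (1/2)*(-7 + 278)/278 + (243061 - 1*222939/7) = (1/2)*(1/278)*271 + (243061 - 222939/7) = 271/556 + 1478488/7 = 822041225/3892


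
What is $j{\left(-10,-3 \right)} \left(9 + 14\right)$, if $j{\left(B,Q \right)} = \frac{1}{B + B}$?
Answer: $- \frac{23}{20} \approx -1.15$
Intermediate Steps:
$j{\left(B,Q \right)} = \frac{1}{2 B}$
$j{\left(-10,-3 \right)} \left(9 + 14\right) = \frac{1}{2 \left(-10\right)} \left(9 + 14\right) = \frac{1}{2} \left(- \frac{1}{10}\right) 23 = \left(- \frac{1}{20}\right) 23 = - \frac{23}{20}$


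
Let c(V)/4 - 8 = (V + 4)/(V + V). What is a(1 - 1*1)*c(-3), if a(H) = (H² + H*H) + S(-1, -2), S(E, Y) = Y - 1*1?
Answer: -94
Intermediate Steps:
c(V) = 32 + 2*(4 + V)/V (c(V) = 32 + 4*((V + 4)/(V + V)) = 32 + 4*((4 + V)/((2*V))) = 32 + 4*((4 + V)*(1/(2*V))) = 32 + 4*((4 + V)/(2*V)) = 32 + 2*(4 + V)/V)
S(E, Y) = -1 + Y (S(E, Y) = Y - 1 = -1 + Y)
a(H) = -3 + 2*H² (a(H) = (H² + H*H) + (-1 - 2) = (H² + H²) - 3 = 2*H² - 3 = -3 + 2*H²)
a(1 - 1*1)*c(-3) = (-3 + 2*(1 - 1*1)²)*(34 + 8/(-3)) = (-3 + 2*(1 - 1)²)*(34 + 8*(-⅓)) = (-3 + 2*0²)*(34 - 8/3) = (-3 + 2*0)*(94/3) = (-3 + 0)*(94/3) = -3*94/3 = -94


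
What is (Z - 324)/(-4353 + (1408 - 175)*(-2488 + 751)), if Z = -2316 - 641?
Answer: 3281/2146074 ≈ 0.0015288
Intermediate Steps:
Z = -2957
(Z - 324)/(-4353 + (1408 - 175)*(-2488 + 751)) = (-2957 - 324)/(-4353 + (1408 - 175)*(-2488 + 751)) = -3281/(-4353 + 1233*(-1737)) = -3281/(-4353 - 2141721) = -3281/(-2146074) = -3281*(-1/2146074) = 3281/2146074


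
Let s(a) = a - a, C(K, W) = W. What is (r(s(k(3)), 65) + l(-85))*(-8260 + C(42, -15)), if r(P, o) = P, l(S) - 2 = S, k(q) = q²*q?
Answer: 686825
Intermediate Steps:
k(q) = q³
s(a) = 0
l(S) = 2 + S
(r(s(k(3)), 65) + l(-85))*(-8260 + C(42, -15)) = (0 + (2 - 85))*(-8260 - 15) = (0 - 83)*(-8275) = -83*(-8275) = 686825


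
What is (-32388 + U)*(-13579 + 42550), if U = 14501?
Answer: -518204277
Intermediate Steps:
(-32388 + U)*(-13579 + 42550) = (-32388 + 14501)*(-13579 + 42550) = -17887*28971 = -518204277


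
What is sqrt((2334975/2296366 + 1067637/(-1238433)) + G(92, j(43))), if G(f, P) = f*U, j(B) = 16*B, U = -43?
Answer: I*sqrt(3554872552204175279596064770)/947965144826 ≈ 62.896*I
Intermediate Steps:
G(f, P) = -43*f (G(f, P) = f*(-43) = -43*f)
sqrt((2334975/2296366 + 1067637/(-1238433)) + G(92, j(43))) = sqrt((2334975/2296366 + 1067637/(-1238433)) - 43*92) = sqrt((2334975*(1/2296366) + 1067637*(-1/1238433)) - 3956) = sqrt((2334975/2296366 - 355879/412811) - 3956) = sqrt(146674929011/947965144826 - 3956) = sqrt(-3750003438002645/947965144826) = I*sqrt(3554872552204175279596064770)/947965144826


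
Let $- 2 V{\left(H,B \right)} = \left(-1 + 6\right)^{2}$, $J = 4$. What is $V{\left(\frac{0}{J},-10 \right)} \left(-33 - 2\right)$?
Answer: $\frac{875}{2} \approx 437.5$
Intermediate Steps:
$V{\left(H,B \right)} = - \frac{25}{2}$ ($V{\left(H,B \right)} = - \frac{\left(-1 + 6\right)^{2}}{2} = - \frac{5^{2}}{2} = \left(- \frac{1}{2}\right) 25 = - \frac{25}{2}$)
$V{\left(\frac{0}{J},-10 \right)} \left(-33 - 2\right) = - \frac{25 \left(-33 - 2\right)}{2} = \left(- \frac{25}{2}\right) \left(-35\right) = \frac{875}{2}$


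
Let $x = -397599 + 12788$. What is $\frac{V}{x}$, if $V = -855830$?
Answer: $\frac{855830}{384811} \approx 2.224$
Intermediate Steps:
$x = -384811$
$\frac{V}{x} = - \frac{855830}{-384811} = \left(-855830\right) \left(- \frac{1}{384811}\right) = \frac{855830}{384811}$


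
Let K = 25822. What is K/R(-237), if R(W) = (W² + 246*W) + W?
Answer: -12911/1185 ≈ -10.895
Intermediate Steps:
R(W) = W² + 247*W
K/R(-237) = 25822/((-237*(247 - 237))) = 25822/((-237*10)) = 25822/(-2370) = 25822*(-1/2370) = -12911/1185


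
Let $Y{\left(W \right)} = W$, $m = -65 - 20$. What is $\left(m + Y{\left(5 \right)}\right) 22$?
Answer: $-1760$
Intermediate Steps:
$m = -85$ ($m = -65 - 20 = -85$)
$\left(m + Y{\left(5 \right)}\right) 22 = \left(-85 + 5\right) 22 = \left(-80\right) 22 = -1760$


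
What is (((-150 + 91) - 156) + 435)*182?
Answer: 40040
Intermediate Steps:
(((-150 + 91) - 156) + 435)*182 = ((-59 - 156) + 435)*182 = (-215 + 435)*182 = 220*182 = 40040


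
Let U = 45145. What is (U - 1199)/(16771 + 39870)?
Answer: 43946/56641 ≈ 0.77587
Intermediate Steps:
(U - 1199)/(16771 + 39870) = (45145 - 1199)/(16771 + 39870) = 43946/56641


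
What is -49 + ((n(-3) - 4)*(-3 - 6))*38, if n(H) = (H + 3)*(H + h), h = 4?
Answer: 1319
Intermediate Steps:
n(H) = (3 + H)*(4 + H) (n(H) = (H + 3)*(H + 4) = (3 + H)*(4 + H))
-49 + ((n(-3) - 4)*(-3 - 6))*38 = -49 + (((12 + (-3)² + 7*(-3)) - 4)*(-3 - 6))*38 = -49 + (((12 + 9 - 21) - 4)*(-9))*38 = -49 + ((0 - 4)*(-9))*38 = -49 - 4*(-9)*38 = -49 + 36*38 = -49 + 1368 = 1319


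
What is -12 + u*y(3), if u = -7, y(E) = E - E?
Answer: -12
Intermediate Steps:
y(E) = 0
-12 + u*y(3) = -12 - 7*0 = -12 + 0 = -12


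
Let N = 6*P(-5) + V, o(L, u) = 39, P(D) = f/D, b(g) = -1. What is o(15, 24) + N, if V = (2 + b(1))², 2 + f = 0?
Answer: 212/5 ≈ 42.400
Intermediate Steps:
f = -2 (f = -2 + 0 = -2)
P(D) = -2/D
V = 1 (V = (2 - 1)² = 1² = 1)
N = 17/5 (N = 6*(-2/(-5)) + 1 = 6*(-2*(-⅕)) + 1 = 6*(⅖) + 1 = 12/5 + 1 = 17/5 ≈ 3.4000)
o(15, 24) + N = 39 + 17/5 = 212/5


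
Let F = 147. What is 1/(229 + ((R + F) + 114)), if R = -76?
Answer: 1/414 ≈ 0.0024155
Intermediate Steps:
1/(229 + ((R + F) + 114)) = 1/(229 + ((-76 + 147) + 114)) = 1/(229 + (71 + 114)) = 1/(229 + 185) = 1/414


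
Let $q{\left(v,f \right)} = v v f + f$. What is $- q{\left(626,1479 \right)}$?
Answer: $-579586083$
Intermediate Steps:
$q{\left(v,f \right)} = f + f v^{2}$ ($q{\left(v,f \right)} = v^{2} f + f = f v^{2} + f = f + f v^{2}$)
$- q{\left(626,1479 \right)} = - 1479 \left(1 + 626^{2}\right) = - 1479 \left(1 + 391876\right) = - 1479 \cdot 391877 = \left(-1\right) 579586083 = -579586083$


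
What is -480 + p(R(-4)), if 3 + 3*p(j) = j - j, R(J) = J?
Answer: -481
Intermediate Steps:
p(j) = -1 (p(j) = -1 + (j - j)/3 = -1 + (⅓)*0 = -1 + 0 = -1)
-480 + p(R(-4)) = -480 - 1 = -481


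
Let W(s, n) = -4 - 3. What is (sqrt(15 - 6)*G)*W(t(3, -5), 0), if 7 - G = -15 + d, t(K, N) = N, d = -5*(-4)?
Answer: -42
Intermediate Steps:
d = 20
G = 2 (G = 7 - (-15 + 20) = 7 - 1*5 = 7 - 5 = 2)
W(s, n) = -7
(sqrt(15 - 6)*G)*W(t(3, -5), 0) = (sqrt(15 - 6)*2)*(-7) = (sqrt(9)*2)*(-7) = (3*2)*(-7) = 6*(-7) = -42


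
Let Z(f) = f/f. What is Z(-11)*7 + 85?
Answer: 92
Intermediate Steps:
Z(f) = 1
Z(-11)*7 + 85 = 1*7 + 85 = 7 + 85 = 92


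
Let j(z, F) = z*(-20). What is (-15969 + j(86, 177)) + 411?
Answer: -17278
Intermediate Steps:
j(z, F) = -20*z
(-15969 + j(86, 177)) + 411 = (-15969 - 20*86) + 411 = (-15969 - 1720) + 411 = -17689 + 411 = -17278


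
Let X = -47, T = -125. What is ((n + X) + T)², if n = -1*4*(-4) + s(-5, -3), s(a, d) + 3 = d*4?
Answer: 29241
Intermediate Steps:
s(a, d) = -3 + 4*d (s(a, d) = -3 + d*4 = -3 + 4*d)
n = 1 (n = -1*4*(-4) + (-3 + 4*(-3)) = -4*(-4) + (-3 - 12) = 16 - 15 = 1)
((n + X) + T)² = ((1 - 47) - 125)² = (-46 - 125)² = (-171)² = 29241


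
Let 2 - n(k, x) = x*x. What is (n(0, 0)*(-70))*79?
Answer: -11060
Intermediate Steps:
n(k, x) = 2 - x² (n(k, x) = 2 - x*x = 2 - x²)
(n(0, 0)*(-70))*79 = ((2 - 1*0²)*(-70))*79 = ((2 - 1*0)*(-70))*79 = ((2 + 0)*(-70))*79 = (2*(-70))*79 = -140*79 = -11060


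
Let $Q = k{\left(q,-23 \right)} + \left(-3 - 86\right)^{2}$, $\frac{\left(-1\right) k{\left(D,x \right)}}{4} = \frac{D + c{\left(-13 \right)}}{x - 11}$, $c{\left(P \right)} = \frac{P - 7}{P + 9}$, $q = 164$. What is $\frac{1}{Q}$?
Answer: $\frac{17}{134995} \approx 0.00012593$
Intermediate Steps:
$c{\left(P \right)} = \frac{-7 + P}{9 + P}$
$k{\left(D,x \right)} = - \frac{4 \left(5 + D\right)}{-11 + x}$ ($k{\left(D,x \right)} = - 4 \frac{D + \frac{-7 - 13}{9 - 13}}{x - 11} = - 4 \frac{D + \frac{1}{-4} \left(-20\right)}{-11 + x} = - 4 \frac{D - -5}{-11 + x} = - 4 \frac{D + 5}{-11 + x} = - 4 \frac{5 + D}{-11 + x} = - \frac{4 \left(5 + D\right)}{-11 + x}$)
$Q = \frac{134995}{17}$ ($Q = \frac{4 \left(-5 - 164\right)}{-11 - 23} + \left(-3 - 86\right)^{2} = \frac{4 \left(-5 - 164\right)}{-34} + \left(-89\right)^{2} = 4 \left(- \frac{1}{34}\right) \left(-169\right) + 7921 = \frac{338}{17} + 7921 = \frac{134995}{17} \approx 7940.9$)
$\frac{1}{Q} = \frac{1}{\frac{134995}{17}} = \frac{17}{134995}$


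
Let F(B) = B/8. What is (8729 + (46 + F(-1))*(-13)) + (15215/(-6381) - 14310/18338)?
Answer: 71793734653/8831304 ≈ 8129.5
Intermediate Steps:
F(B) = B/8 (F(B) = B*(1/8) = B/8)
(8729 + (46 + F(-1))*(-13)) + (15215/(-6381) - 14310/18338) = (8729 + (46 + (1/8)*(-1))*(-13)) + (15215/(-6381) - 14310/18338) = (8729 + (46 - 1/8)*(-13)) + (15215*(-1/6381) - 14310*1/18338) = (8729 + (367/8)*(-13)) + (-15215/6381 - 135/173) = (8729 - 4771/8) - 3493630/1103913 = 65061/8 - 3493630/1103913 = 71793734653/8831304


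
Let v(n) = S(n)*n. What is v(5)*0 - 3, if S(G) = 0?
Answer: -3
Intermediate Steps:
v(n) = 0 (v(n) = 0*n = 0)
v(5)*0 - 3 = 0*0 - 3 = 0 - 3 = -3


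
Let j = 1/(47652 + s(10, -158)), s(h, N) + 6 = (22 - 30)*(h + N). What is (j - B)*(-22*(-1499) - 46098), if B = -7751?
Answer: -496567506272/4883 ≈ -1.0169e+8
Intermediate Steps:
s(h, N) = -6 - 8*N - 8*h (s(h, N) = -6 + (22 - 30)*(h + N) = -6 - 8*(N + h) = -6 + (-8*N - 8*h) = -6 - 8*N - 8*h)
j = 1/48830 (j = 1/(47652 + (-6 - 8*(-158) - 8*10)) = 1/(47652 + (-6 + 1264 - 80)) = 1/(47652 + 1178) = 1/48830 ≈ 2.0479e-5)
(j - B)*(-22*(-1499) - 46098) = (1/48830 - 1*(-7751))*(-22*(-1499) - 46098) = (1/48830 + 7751)*(32978 - 46098) = (378481331/48830)*(-13120) = -496567506272/4883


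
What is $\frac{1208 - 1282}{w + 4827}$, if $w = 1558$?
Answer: $- \frac{74}{6385} \approx -0.01159$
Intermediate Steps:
$\frac{1208 - 1282}{w + 4827} = \frac{1208 - 1282}{1558 + 4827} = - \frac{74}{6385}$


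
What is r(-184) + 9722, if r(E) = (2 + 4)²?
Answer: 9758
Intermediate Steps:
r(E) = 36 (r(E) = 6² = 36)
r(-184) + 9722 = 36 + 9722 = 9758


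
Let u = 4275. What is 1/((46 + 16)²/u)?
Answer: 4275/3844 ≈ 1.1121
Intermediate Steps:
1/((46 + 16)²/u) = 1/((46 + 16)²/4275) = 1/(62²*(1/4275)) = 1/(3844*(1/4275)) = 1/(3844/4275) = 4275/3844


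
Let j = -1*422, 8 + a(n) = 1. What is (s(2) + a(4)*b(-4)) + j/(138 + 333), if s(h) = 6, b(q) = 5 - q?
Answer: -27269/471 ≈ -57.896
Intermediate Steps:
a(n) = -7 (a(n) = -8 + 1 = -7)
j = -422
(s(2) + a(4)*b(-4)) + j/(138 + 333) = (6 - 7*(5 - 1*(-4))) - 422/(138 + 333) = (6 - 7*(5 + 4)) - 422/471 = (6 - 7*9) + (1/471)*(-422) = (6 - 63) - 422/471 = -57 - 422/471 = -27269/471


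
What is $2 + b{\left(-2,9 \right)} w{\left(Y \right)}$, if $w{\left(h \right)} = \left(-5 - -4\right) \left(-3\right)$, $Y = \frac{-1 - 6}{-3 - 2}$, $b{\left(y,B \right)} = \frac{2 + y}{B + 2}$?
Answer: $2$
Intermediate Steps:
$b{\left(y,B \right)} = \frac{2 + y}{2 + B}$
$Y = \frac{7}{5}$ ($Y = - \frac{7}{-5} = \left(-7\right) \left(- \frac{1}{5}\right) = \frac{7}{5} \approx 1.4$)
$w{\left(h \right)} = 3$ ($w{\left(h \right)} = \left(-5 + 4\right) \left(-3\right) = \left(-1\right) \left(-3\right) = 3$)
$2 + b{\left(-2,9 \right)} w{\left(Y \right)} = 2 + \frac{2 - 2}{2 + 9} \cdot 3 = 2 + \frac{1}{11} \cdot 0 \cdot 3 = 2 + 0 \cdot 3 = 2 + 0 = 2$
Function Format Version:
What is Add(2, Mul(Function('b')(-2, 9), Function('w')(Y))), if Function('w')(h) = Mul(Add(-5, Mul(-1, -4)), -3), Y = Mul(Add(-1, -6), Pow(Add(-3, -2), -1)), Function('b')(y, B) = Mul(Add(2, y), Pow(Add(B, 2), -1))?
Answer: 2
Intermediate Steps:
Function('b')(y, B) = Mul(Pow(Add(2, B), -1), Add(2, y)) (Function('b')(y, B) = Mul(Add(2, y), Pow(Add(2, B), -1)) = Mul(Pow(Add(2, B), -1), Add(2, y)))
Y = Rational(7, 5) (Y = Mul(-7, Pow(-5, -1)) = Mul(-7, Rational(-1, 5)) = Rational(7, 5) ≈ 1.4000)
Function('w')(h) = 3 (Function('w')(h) = Mul(Add(-5, 4), -3) = Mul(-1, -3) = 3)
Add(2, Mul(Function('b')(-2, 9), Function('w')(Y))) = Add(2, Mul(Mul(Pow(Add(2, 9), -1), Add(2, -2)), 3)) = Add(2, Mul(Mul(Pow(11, -1), 0), 3)) = Add(2, Mul(Mul(Rational(1, 11), 0), 3)) = Add(2, Mul(0, 3)) = Add(2, 0) = 2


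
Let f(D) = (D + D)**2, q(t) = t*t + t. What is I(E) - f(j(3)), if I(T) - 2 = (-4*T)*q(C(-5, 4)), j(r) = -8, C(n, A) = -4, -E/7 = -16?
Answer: -5630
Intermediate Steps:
E = 112 (E = -7*(-16) = 112)
q(t) = t + t**2 (q(t) = t**2 + t = t + t**2)
I(T) = 2 - 48*T (I(T) = 2 + (-4*T)*(-4*(1 - 4)) = 2 + (-4*T)*(-4*(-3)) = 2 - 4*T*12 = 2 - 48*T)
f(D) = 4*D**2 (f(D) = (2*D)**2 = 4*D**2)
I(E) - f(j(3)) = (2 - 48*112) - 4*(-8)**2 = (2 - 5376) - 4*64 = -5374 - 1*256 = -5374 - 256 = -5630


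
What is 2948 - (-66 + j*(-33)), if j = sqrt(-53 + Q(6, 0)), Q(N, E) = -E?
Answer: 3014 + 33*I*sqrt(53) ≈ 3014.0 + 240.24*I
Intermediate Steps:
j = I*sqrt(53) (j = sqrt(-53 - 1*0) = sqrt(-53 + 0) = sqrt(-53) = I*sqrt(53) ≈ 7.2801*I)
2948 - (-66 + j*(-33)) = 2948 - (-66 + (I*sqrt(53))*(-33)) = 2948 - (-66 - 33*I*sqrt(53)) = 2948 + (66 + 33*I*sqrt(53)) = 3014 + 33*I*sqrt(53)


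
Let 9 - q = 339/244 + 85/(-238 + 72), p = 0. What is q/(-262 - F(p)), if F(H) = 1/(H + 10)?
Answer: -822505/26540246 ≈ -0.030991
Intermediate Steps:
F(H) = 1/(10 + H)
q = 164501/20252 (q = 9 - (339/244 + 85/(-238 + 72)) = 9 - (339*(1/244) + 85/(-166)) = 9 - (339/244 + 85*(-1/166)) = 9 - (339/244 - 85/166) = 9 - 1*17767/20252 = 9 - 17767/20252 = 164501/20252 ≈ 8.1227)
q/(-262 - F(p)) = 164501/(20252*(-262 - 1/(10 + 0))) = 164501/(20252*(-262 - 1/10)) = 164501/(20252*(-262 - 1*⅒)) = 164501/(20252*(-262 - ⅒)) = 164501/(20252*(-2621/10)) = (164501/20252)*(-10/2621) = -822505/26540246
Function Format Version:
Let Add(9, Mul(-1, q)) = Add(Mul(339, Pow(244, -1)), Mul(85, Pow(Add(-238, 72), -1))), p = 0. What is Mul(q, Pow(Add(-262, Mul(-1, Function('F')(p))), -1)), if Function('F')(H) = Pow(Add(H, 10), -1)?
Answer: Rational(-822505, 26540246) ≈ -0.030991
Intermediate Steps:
Function('F')(H) = Pow(Add(10, H), -1)
q = Rational(164501, 20252) (q = Add(9, Mul(-1, Add(Mul(339, Pow(244, -1)), Mul(85, Pow(Add(-238, 72), -1))))) = Add(9, Mul(-1, Add(Mul(339, Rational(1, 244)), Mul(85, Pow(-166, -1))))) = Add(9, Mul(-1, Add(Rational(339, 244), Mul(85, Rational(-1, 166))))) = Add(9, Mul(-1, Add(Rational(339, 244), Rational(-85, 166)))) = Add(9, Mul(-1, Rational(17767, 20252))) = Add(9, Rational(-17767, 20252)) = Rational(164501, 20252) ≈ 8.1227)
Mul(q, Pow(Add(-262, Mul(-1, Function('F')(p))), -1)) = Mul(Rational(164501, 20252), Pow(Add(-262, Mul(-1, Pow(Add(10, 0), -1))), -1)) = Mul(Rational(164501, 20252), Pow(Add(-262, Mul(-1, Pow(10, -1))), -1)) = Mul(Rational(164501, 20252), Pow(Add(-262, Mul(-1, Rational(1, 10))), -1)) = Mul(Rational(164501, 20252), Pow(Add(-262, Rational(-1, 10)), -1)) = Mul(Rational(164501, 20252), Pow(Rational(-2621, 10), -1)) = Mul(Rational(164501, 20252), Rational(-10, 2621)) = Rational(-822505, 26540246)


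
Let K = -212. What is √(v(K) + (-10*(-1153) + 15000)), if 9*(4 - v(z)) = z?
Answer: √239018/3 ≈ 162.96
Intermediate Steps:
v(z) = 4 - z/9
√(v(K) + (-10*(-1153) + 15000)) = √((4 - ⅑*(-212)) + (-10*(-1153) + 15000)) = √((4 + 212/9) + (11530 + 15000)) = √(248/9 + 26530) = √(239018/9) = √239018/3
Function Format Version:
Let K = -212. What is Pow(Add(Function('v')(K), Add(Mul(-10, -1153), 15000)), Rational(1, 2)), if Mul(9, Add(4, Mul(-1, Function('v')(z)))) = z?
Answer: Mul(Rational(1, 3), Pow(239018, Rational(1, 2))) ≈ 162.96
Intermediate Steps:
Function('v')(z) = Add(4, Mul(Rational(-1, 9), z))
Pow(Add(Function('v')(K), Add(Mul(-10, -1153), 15000)), Rational(1, 2)) = Pow(Add(Add(4, Mul(Rational(-1, 9), -212)), Add(Mul(-10, -1153), 15000)), Rational(1, 2)) = Pow(Add(Add(4, Rational(212, 9)), Add(11530, 15000)), Rational(1, 2)) = Pow(Add(Rational(248, 9), 26530), Rational(1, 2)) = Pow(Rational(239018, 9), Rational(1, 2)) = Mul(Rational(1, 3), Pow(239018, Rational(1, 2)))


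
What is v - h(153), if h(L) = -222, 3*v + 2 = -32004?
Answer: -31340/3 ≈ -10447.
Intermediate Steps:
v = -32006/3 (v = -⅔ + (⅓)*(-32004) = -⅔ - 10668 = -32006/3 ≈ -10669.)
v - h(153) = -32006/3 - 1*(-222) = -32006/3 + 222 = -31340/3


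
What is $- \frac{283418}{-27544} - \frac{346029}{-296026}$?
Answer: $\frac{23357529911}{2038435036} \approx 11.459$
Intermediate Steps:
$- \frac{283418}{-27544} - \frac{346029}{-296026} = \left(-283418\right) \left(- \frac{1}{27544}\right) - - \frac{346029}{296026} = \frac{141709}{13772} + \frac{346029}{296026} = \frac{23357529911}{2038435036}$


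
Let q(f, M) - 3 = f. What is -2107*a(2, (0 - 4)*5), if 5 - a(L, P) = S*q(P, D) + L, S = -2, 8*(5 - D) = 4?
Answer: 65317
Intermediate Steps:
D = 9/2 (D = 5 - ⅛*4 = 5 - ½ = 9/2 ≈ 4.5000)
q(f, M) = 3 + f
a(L, P) = 11 - L + 2*P (a(L, P) = 5 - (-2*(3 + P) + L) = 5 - ((-6 - 2*P) + L) = 5 - (-6 + L - 2*P) = 5 + (6 - L + 2*P) = 11 - L + 2*P)
-2107*a(2, (0 - 4)*5) = -2107*(11 - 1*2 + 2*((0 - 4)*5)) = -2107*(11 - 2 + 2*(-4*5)) = -2107*(11 - 2 + 2*(-20)) = -2107*(11 - 2 - 40) = -2107*(-31) = 65317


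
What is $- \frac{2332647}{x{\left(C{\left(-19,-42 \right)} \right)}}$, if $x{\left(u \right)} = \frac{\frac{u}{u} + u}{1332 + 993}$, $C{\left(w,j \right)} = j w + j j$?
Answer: $- \frac{5423404275}{2563} \approx -2.116 \cdot 10^{6}$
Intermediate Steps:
$C{\left(w,j \right)} = j^{2} + j w$ ($C{\left(w,j \right)} = j w + j^{2} = j^{2} + j w$)
$x{\left(u \right)} = \frac{1}{2325} + \frac{u}{2325}$ ($x{\left(u \right)} = \frac{1 + u}{2325} = \left(1 + u\right) \frac{1}{2325} = \frac{1}{2325} + \frac{u}{2325}$)
$- \frac{2332647}{x{\left(C{\left(-19,-42 \right)} \right)}} = - \frac{2332647}{\frac{1}{2325} + \frac{\left(-42\right) \left(-42 - 19\right)}{2325}} = - \frac{2332647}{\frac{1}{2325} + \frac{\left(-42\right) \left(-61\right)}{2325}} = - \frac{2332647}{\frac{1}{2325} + \frac{1}{2325} \cdot 2562} = - \frac{2332647}{\frac{1}{2325} + \frac{854}{775}} = - \frac{2332647}{\frac{2563}{2325}} = \left(-2332647\right) \frac{2325}{2563} = - \frac{5423404275}{2563}$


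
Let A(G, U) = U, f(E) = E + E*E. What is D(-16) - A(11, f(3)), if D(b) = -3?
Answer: -15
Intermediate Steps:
f(E) = E + E²
D(-16) - A(11, f(3)) = -3 - 3*(1 + 3) = -3 - 3*4 = -3 - 1*12 = -3 - 12 = -15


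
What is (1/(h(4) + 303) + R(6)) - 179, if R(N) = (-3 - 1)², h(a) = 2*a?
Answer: -50692/311 ≈ -163.00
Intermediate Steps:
R(N) = 16 (R(N) = (-4)² = 16)
(1/(h(4) + 303) + R(6)) - 179 = (1/(2*4 + 303) + 16) - 179 = (1/(8 + 303) + 16) - 179 = (1/311 + 16) - 179 = 4977/311 - 179 = -50692/311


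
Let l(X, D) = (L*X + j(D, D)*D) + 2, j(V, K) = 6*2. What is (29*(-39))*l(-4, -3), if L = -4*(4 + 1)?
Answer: -52026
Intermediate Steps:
L = -20 (L = -4*5 = -20)
j(V, K) = 12
l(X, D) = 2 - 20*X + 12*D (l(X, D) = (-20*X + 12*D) + 2 = 2 - 20*X + 12*D)
(29*(-39))*l(-4, -3) = (29*(-39))*(2 - 20*(-4) + 12*(-3)) = -1131*(2 + 80 - 36) = -1131*46 = -52026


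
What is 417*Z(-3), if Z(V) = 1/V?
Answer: -139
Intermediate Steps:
417*Z(-3) = 417/(-3) = 417*(-⅓) = -139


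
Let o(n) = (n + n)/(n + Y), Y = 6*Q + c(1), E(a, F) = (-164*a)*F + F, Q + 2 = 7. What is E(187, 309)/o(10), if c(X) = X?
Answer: -388520223/20 ≈ -1.9426e+7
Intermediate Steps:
Q = 5 (Q = -2 + 7 = 5)
E(a, F) = F - 164*F*a (E(a, F) = -164*F*a + F = F - 164*F*a)
Y = 31 (Y = 6*5 + 1 = 30 + 1 = 31)
o(n) = 2*n/(31 + n) (o(n) = (n + n)/(n + 31) = (2*n)/(31 + n) = 2*n/(31 + n))
E(187, 309)/o(10) = (309*(1 - 164*187))/((2*10/(31 + 10))) = (309*(1 - 30668))/((2*10/41)) = (309*(-30667))/((2*10*(1/41))) = -9476103/20/41 = -9476103*41/20 = -388520223/20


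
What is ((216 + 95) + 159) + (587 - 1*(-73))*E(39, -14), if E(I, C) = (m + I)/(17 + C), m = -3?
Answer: 8390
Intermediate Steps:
E(I, C) = (-3 + I)/(17 + C)
((216 + 95) + 159) + (587 - 1*(-73))*E(39, -14) = ((216 + 95) + 159) + (587 - 1*(-73))*((-3 + 39)/(17 - 14)) = (311 + 159) + (587 + 73)*(36/3) = 470 + 660*((⅓)*36) = 470 + 660*12 = 470 + 7920 = 8390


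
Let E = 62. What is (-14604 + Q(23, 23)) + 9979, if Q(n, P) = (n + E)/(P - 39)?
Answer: -74085/16 ≈ -4630.3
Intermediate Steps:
Q(n, P) = (62 + n)/(-39 + P) (Q(n, P) = (n + 62)/(P - 39) = (62 + n)/(-39 + P))
(-14604 + Q(23, 23)) + 9979 = (-14604 + (62 + 23)/(-39 + 23)) + 9979 = (-14604 + 85/(-16)) + 9979 = (-14604 - 1/16*85) + 9979 = (-14604 - 85/16) + 9979 = -233749/16 + 9979 = -74085/16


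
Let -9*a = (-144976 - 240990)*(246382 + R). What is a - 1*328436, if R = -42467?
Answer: 78701300966/9 ≈ 8.7446e+9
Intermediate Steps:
a = 78704256890/9 (a = -(-144976 - 240990)*(246382 - 42467)/9 = -(-385966)*203915/9 = -⅑*(-78704256890) = 78704256890/9 ≈ 8.7449e+9)
a - 1*328436 = 78704256890/9 - 1*328436 = 78704256890/9 - 328436 = 78701300966/9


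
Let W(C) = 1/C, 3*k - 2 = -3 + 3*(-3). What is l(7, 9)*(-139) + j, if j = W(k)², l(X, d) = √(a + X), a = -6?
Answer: -13891/100 ≈ -138.91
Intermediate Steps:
k = -10/3 (k = ⅔ + (-3 + 3*(-3))/3 = ⅔ + (-3 - 9)/3 = ⅔ + (⅓)*(-12) = ⅔ - 4 = -10/3 ≈ -3.3333)
l(X, d) = √(-6 + X)
j = 9/100 (j = (1/(-10/3))² = (-3/10)² = 9/100 ≈ 0.090000)
l(7, 9)*(-139) + j = √(-6 + 7)*(-139) + 9/100 = √1*(-139) + 9/100 = 1*(-139) + 9/100 = -139 + 9/100 = -13891/100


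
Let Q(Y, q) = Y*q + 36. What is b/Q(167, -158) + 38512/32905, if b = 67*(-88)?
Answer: 120879908/86704675 ≈ 1.3942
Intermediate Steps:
Q(Y, q) = 36 + Y*q
b = -5896
b/Q(167, -158) + 38512/32905 = -5896/(36 + 167*(-158)) + 38512/32905 = -5896/(36 - 26386) + 38512*(1/32905) = -5896/(-26350) + 38512/32905 = -5896*(-1/26350) + 38512/32905 = 2948/13175 + 38512/32905 = 120879908/86704675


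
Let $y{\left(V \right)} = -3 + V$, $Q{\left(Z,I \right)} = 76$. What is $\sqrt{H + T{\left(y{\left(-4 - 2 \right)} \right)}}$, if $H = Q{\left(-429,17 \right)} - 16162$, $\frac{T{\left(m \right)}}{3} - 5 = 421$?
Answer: $2 i \sqrt{3702} \approx 121.69 i$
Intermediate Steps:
$T{\left(m \right)} = 1278$ ($T{\left(m \right)} = 15 + 3 \cdot 421 = 15 + 1263 = 1278$)
$H = -16086$ ($H = 76 - 16162 = -16086$)
$\sqrt{H + T{\left(y{\left(-4 - 2 \right)} \right)}} = \sqrt{-16086 + 1278} = \sqrt{-14808} = 2 i \sqrt{3702}$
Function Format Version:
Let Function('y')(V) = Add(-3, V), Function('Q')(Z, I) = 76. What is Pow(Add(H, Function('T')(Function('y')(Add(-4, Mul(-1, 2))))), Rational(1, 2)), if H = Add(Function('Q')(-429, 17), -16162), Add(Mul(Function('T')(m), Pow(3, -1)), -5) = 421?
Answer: Mul(2, I, Pow(3702, Rational(1, 2))) ≈ Mul(121.69, I)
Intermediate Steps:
Function('T')(m) = 1278 (Function('T')(m) = Add(15, Mul(3, 421)) = Add(15, 1263) = 1278)
H = -16086 (H = Add(76, -16162) = -16086)
Pow(Add(H, Function('T')(Function('y')(Add(-4, Mul(-1, 2))))), Rational(1, 2)) = Pow(Add(-16086, 1278), Rational(1, 2)) = Pow(-14808, Rational(1, 2)) = Mul(2, I, Pow(3702, Rational(1, 2)))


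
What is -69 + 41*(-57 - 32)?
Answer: -3718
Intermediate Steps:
-69 + 41*(-57 - 32) = -69 + 41*(-89) = -69 - 3649 = -3718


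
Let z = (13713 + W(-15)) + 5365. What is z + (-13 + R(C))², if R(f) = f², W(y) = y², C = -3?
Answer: 19319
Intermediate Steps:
z = 19303 (z = (13713 + (-15)²) + 5365 = (13713 + 225) + 5365 = 13938 + 5365 = 19303)
z + (-13 + R(C))² = 19303 + (-13 + (-3)²)² = 19303 + (-13 + 9)² = 19303 + (-4)² = 19303 + 16 = 19319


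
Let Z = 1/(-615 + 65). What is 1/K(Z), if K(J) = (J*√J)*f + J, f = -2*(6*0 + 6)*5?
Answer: -6050/83 - 3300*I*√22/83 ≈ -72.892 - 186.49*I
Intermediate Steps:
Z = -1/550 (Z = 1/(-550) = -1/550 ≈ -0.0018182)
f = -60 (f = -2*(0 + 6)*5 = -2*6*5 = -12*5 = -60)
K(J) = J - 60*J^(3/2) (K(J) = (J*√J)*(-60) + J = J^(3/2)*(-60) + J = -60*J^(3/2) + J = J - 60*J^(3/2))
1/K(Z) = 1/(-1/550 - (-3)*I*√22/3025) = 1/(-1/550 + 3*I*√22/3025)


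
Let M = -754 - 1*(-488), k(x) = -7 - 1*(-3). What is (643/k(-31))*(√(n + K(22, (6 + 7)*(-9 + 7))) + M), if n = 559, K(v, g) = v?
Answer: 85519/2 - 643*√581/4 ≈ 38885.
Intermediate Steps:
k(x) = -4 (k(x) = -7 + 3 = -4)
M = -266 (M = -754 + 488 = -266)
(643/k(-31))*(√(n + K(22, (6 + 7)*(-9 + 7))) + M) = (643/(-4))*(√(559 + 22) - 266) = (643*(-¼))*(√581 - 266) = -643*(-266 + √581)/4 = 85519/2 - 643*√581/4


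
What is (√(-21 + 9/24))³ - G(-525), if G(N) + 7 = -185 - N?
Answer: -333 - 165*I*√330/32 ≈ -333.0 - 93.668*I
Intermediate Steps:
G(N) = -192 - N (G(N) = -7 + (-185 - N) = -192 - N)
(√(-21 + 9/24))³ - G(-525) = (√(-21 + 9/24))³ - (-192 - 1*(-525)) = (√(-21 + 9*(1/24)))³ - (-192 + 525) = (√(-21 + 3/8))³ - 1*333 = (√(-165/8))³ - 333 = (I*√330/4)³ - 333 = -165*I*√330/32 - 333 = -333 - 165*I*√330/32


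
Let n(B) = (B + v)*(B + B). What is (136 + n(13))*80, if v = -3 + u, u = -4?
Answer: 23360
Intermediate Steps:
v = -7 (v = -3 - 4 = -7)
n(B) = 2*B*(-7 + B) (n(B) = (B - 7)*(B + B) = (-7 + B)*(2*B) = 2*B*(-7 + B))
(136 + n(13))*80 = (136 + 2*13*(-7 + 13))*80 = (136 + 2*13*6)*80 = (136 + 156)*80 = 292*80 = 23360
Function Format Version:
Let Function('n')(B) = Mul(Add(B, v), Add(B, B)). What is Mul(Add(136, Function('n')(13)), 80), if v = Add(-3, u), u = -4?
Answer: 23360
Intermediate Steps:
v = -7 (v = Add(-3, -4) = -7)
Function('n')(B) = Mul(2, B, Add(-7, B)) (Function('n')(B) = Mul(Add(B, -7), Add(B, B)) = Mul(Add(-7, B), Mul(2, B)) = Mul(2, B, Add(-7, B)))
Mul(Add(136, Function('n')(13)), 80) = Mul(Add(136, Mul(2, 13, Add(-7, 13))), 80) = Mul(Add(136, Mul(2, 13, 6)), 80) = Mul(Add(136, 156), 80) = Mul(292, 80) = 23360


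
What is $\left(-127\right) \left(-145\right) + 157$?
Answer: $18572$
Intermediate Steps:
$\left(-127\right) \left(-145\right) + 157 = 18415 + 157 = 18572$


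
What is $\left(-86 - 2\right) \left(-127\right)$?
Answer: $11176$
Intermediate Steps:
$\left(-86 - 2\right) \left(-127\right) = \left(-88\right) \left(-127\right) = 11176$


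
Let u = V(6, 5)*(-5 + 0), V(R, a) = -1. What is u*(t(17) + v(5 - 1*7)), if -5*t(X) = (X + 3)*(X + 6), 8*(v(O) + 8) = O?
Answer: -2005/4 ≈ -501.25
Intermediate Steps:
v(O) = -8 + O/8
t(X) = -(3 + X)*(6 + X)/5 (t(X) = -(X + 3)*(X + 6)/5 = -(3 + X)*(6 + X)/5)
u = 5 (u = -(-5 + 0) = -1*(-5) = 5)
u*(t(17) + v(5 - 1*7)) = 5*((-18/5 - 9/5*17 - ⅕*17²) + (-8 + (5 - 1*7)/8)) = 5*((-18/5 - 153/5 - ⅕*289) + (-8 + (5 - 7)/8)) = 5*((-18/5 - 153/5 - 289/5) + (-8 + (⅛)*(-2))) = 5*(-92 + (-8 - ¼)) = 5*(-92 - 33/4) = 5*(-401/4) = -2005/4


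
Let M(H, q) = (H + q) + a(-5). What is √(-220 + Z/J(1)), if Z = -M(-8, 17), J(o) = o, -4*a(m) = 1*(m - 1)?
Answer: I*√922/2 ≈ 15.182*I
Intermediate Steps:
a(m) = ¼ - m/4 (a(m) = -(m - 1)/4 = -(-1 + m)/4 = ¼ - m/4)
M(H, q) = 3/2 + H + q (M(H, q) = (H + q) + (¼ - ¼*(-5)) = (H + q) + (¼ + 5/4) = (H + q) + 3/2 = 3/2 + H + q)
Z = -21/2 (Z = -(3/2 - 8 + 17) = -1*21/2 = -21/2 ≈ -10.500)
√(-220 + Z/J(1)) = √(-220 - 21/2/1) = √(-220 - 21/2*1) = √(-220 - 21/2) = √(-461/2) = I*√922/2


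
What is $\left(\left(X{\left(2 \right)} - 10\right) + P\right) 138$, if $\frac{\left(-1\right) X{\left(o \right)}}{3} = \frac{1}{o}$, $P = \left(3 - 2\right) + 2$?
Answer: $-1173$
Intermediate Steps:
$P = 3$ ($P = 1 + 2 = 3$)
$X{\left(o \right)} = - \frac{3}{o}$
$\left(\left(X{\left(2 \right)} - 10\right) + P\right) 138 = \left(\left(- \frac{3}{2} - 10\right) + 3\right) 138 = \left(- \frac{23}{2} + 3\right) 138 = \left(- \frac{17}{2}\right) 138 = -1173$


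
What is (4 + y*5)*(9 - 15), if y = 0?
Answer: -24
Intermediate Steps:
(4 + y*5)*(9 - 15) = (4 + 0*5)*(9 - 15) = (4 + 0)*(-6) = 4*(-6) = -24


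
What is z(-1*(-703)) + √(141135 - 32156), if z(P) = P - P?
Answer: √108979 ≈ 330.12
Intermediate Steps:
z(P) = 0
z(-1*(-703)) + √(141135 - 32156) = 0 + √(141135 - 32156) = 0 + √108979 = √108979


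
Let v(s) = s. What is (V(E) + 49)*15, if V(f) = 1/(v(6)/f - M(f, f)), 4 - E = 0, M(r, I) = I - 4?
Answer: 745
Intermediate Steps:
M(r, I) = -4 + I
E = 4 (E = 4 - 1*0 = 4 + 0 = 4)
V(f) = 1/(4 - f + 6/f) (V(f) = 1/(6/f - (-4 + f)) = 1/(6/f + (4 - f)) = 1/(4 - f + 6/f))
(V(E) + 49)*15 = (-1*4/(-6 + 4*(-4 + 4)) + 49)*15 = (-1*4/(-6 + 4*0) + 49)*15 = (-1*4/(-6 + 0) + 49)*15 = (-1*4/(-6) + 49)*15 = (-1*4*(-⅙) + 49)*15 = (⅔ + 49)*15 = (149/3)*15 = 745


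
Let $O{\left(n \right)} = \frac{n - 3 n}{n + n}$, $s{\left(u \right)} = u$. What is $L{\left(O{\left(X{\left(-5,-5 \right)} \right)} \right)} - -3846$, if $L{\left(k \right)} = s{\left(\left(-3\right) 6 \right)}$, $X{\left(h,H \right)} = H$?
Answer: $3828$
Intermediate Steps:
$O{\left(n \right)} = -1$ ($O{\left(n \right)} = \frac{\left(-2\right) n}{2 n} = - 2 n \frac{1}{2 n} = -1$)
$L{\left(k \right)} = -18$ ($L{\left(k \right)} = \left(-3\right) 6 = -18$)
$L{\left(O{\left(X{\left(-5,-5 \right)} \right)} \right)} - -3846 = -18 - -3846 = -18 + 3846 = 3828$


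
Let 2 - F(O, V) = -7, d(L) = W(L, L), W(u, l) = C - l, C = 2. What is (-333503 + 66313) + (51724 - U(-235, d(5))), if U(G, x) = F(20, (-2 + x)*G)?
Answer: -215475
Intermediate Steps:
W(u, l) = 2 - l
d(L) = 2 - L
F(O, V) = 9 (F(O, V) = 2 - 1*(-7) = 2 + 7 = 9)
U(G, x) = 9
(-333503 + 66313) + (51724 - U(-235, d(5))) = (-333503 + 66313) + (51724 - 1*9) = -267190 + (51724 - 9) = -267190 + 51715 = -215475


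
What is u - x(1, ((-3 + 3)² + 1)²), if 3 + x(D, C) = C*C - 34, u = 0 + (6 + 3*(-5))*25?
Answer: -189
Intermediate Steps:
u = -225 (u = 0 + (6 - 15)*25 = 0 - 9*25 = 0 - 225 = -225)
x(D, C) = -37 + C² (x(D, C) = -3 + (C*C - 34) = -3 + (C² - 34) = -3 + (-34 + C²) = -37 + C²)
u - x(1, ((-3 + 3)² + 1)²) = -225 - (-37 + (((-3 + 3)² + 1)²)²) = -225 - (-37 + ((0² + 1)²)²) = -225 - (-37 + ((0 + 1)²)²) = -225 - (-37 + (1²)²) = -225 - (-37 + 1²) = -225 - (-37 + 1) = -225 - 1*(-36) = -225 + 36 = -189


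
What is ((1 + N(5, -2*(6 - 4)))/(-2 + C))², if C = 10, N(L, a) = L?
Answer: 9/16 ≈ 0.56250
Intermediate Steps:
((1 + N(5, -2*(6 - 4)))/(-2 + C))² = ((1 + 5)/(-2 + 10))² = (6/8)² = (6*(⅛))² = (¾)² = 9/16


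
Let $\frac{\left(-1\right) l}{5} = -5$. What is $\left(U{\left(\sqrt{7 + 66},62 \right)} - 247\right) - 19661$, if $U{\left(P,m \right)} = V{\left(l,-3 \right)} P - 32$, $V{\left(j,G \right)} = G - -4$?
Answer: $-19940 + \sqrt{73} \approx -19931.0$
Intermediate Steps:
$l = 25$ ($l = \left(-5\right) \left(-5\right) = 25$)
$V{\left(j,G \right)} = 4 + G$ ($V{\left(j,G \right)} = G + 4 = 4 + G$)
$U{\left(P,m \right)} = -32 + P$ ($U{\left(P,m \right)} = \left(4 - 3\right) P - 32 = 1 P - 32 = P - 32 = -32 + P$)
$\left(U{\left(\sqrt{7 + 66},62 \right)} - 247\right) - 19661 = \left(\left(-32 + \sqrt{7 + 66}\right) - 247\right) - 19661 = \left(\left(-32 + \sqrt{73}\right) - 247\right) - 19661 = \left(-279 + \sqrt{73}\right) - 19661 = -19940 + \sqrt{73}$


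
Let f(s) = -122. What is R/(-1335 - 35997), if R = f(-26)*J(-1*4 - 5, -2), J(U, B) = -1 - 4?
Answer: -5/306 ≈ -0.016340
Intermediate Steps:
J(U, B) = -5
R = 610 (R = -122*(-5) = 610)
R/(-1335 - 35997) = 610/(-1335 - 35997) = 610/(-37332) = 610*(-1/37332) = -5/306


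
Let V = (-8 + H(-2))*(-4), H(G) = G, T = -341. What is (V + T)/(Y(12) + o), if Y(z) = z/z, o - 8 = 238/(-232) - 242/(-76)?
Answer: -663404/24593 ≈ -26.975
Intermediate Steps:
o = 22389/2204 (o = 8 + (238/(-232) - 242/(-76)) = 8 + (238*(-1/232) - 242*(-1/76)) = 8 + (-119/116 + 121/38) = 8 + 4757/2204 = 22389/2204 ≈ 10.158)
Y(z) = 1
V = 40 (V = (-8 - 2)*(-4) = -10*(-4) = 40)
(V + T)/(Y(12) + o) = (40 - 341)/(1 + 22389/2204) = -301/24593/2204 = -301*2204/24593 = -663404/24593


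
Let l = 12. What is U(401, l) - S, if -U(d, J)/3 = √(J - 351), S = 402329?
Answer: -402329 - 3*I*√339 ≈ -4.0233e+5 - 55.236*I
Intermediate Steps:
U(d, J) = -3*√(-351 + J) (U(d, J) = -3*√(J - 351) = -3*√(-351 + J))
U(401, l) - S = -3*√(-351 + 12) - 1*402329 = -3*I*√339 - 402329 = -402329 - 3*I*√339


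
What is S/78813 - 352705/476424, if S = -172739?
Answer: -1747535627/596006424 ≈ -2.9321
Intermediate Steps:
S/78813 - 352705/476424 = -172739/78813 - 352705/476424 = -172739*1/78813 - 352705*1/476424 = -24677/11259 - 352705/476424 = -1747535627/596006424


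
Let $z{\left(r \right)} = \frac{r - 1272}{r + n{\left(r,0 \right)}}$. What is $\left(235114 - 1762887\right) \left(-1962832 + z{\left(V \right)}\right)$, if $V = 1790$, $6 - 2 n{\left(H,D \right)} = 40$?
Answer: $\frac{5316803761463714}{1773} \approx 2.9988 \cdot 10^{12}$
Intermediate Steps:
$n{\left(H,D \right)} = -17$ ($n{\left(H,D \right)} = 3 - 20 = -17$)
$z{\left(r \right)} = \frac{-1272 + r}{-17 + r}$ ($z{\left(r \right)} = \frac{r - 1272}{r - 17} = \frac{-1272 + r}{-17 + r}$)
$\left(235114 - 1762887\right) \left(-1962832 + z{\left(V \right)}\right) = \left(235114 - 1762887\right) \left(-1962832 + \frac{-1272 + 1790}{-17 + 1790}\right) = - 1527773 \left(-1962832 + \frac{1}{1773} \cdot 518\right) = - 1527773 \left(-1962832 + \frac{518}{1773}\right) = \left(-1527773\right) \left(- \frac{3480100618}{1773}\right) = \frac{5316803761463714}{1773}$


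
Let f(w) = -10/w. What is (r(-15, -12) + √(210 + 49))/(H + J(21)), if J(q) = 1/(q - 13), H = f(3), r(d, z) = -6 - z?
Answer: -144/77 - 24*√259/77 ≈ -6.8863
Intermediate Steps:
H = -10/3 ≈ -3.3333
J(q) = 1/(-13 + q)
(r(-15, -12) + √(210 + 49))/(H + J(21)) = ((-6 - 1*(-12)) + √(210 + 49))/(-10/3 + 1/(-13 + 21)) = ((-6 + 12) + √259)/(-10/3 + 1/8) = (6 + √259)/(-10/3 + ⅛) = (6 + √259)/(-77/24) = (6 + √259)*(-24/77) = -144/77 - 24*√259/77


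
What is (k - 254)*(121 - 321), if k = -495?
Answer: 149800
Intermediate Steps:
(k - 254)*(121 - 321) = (-495 - 254)*(121 - 321) = -749*(-200) = 149800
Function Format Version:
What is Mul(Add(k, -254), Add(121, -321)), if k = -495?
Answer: 149800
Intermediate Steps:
Mul(Add(k, -254), Add(121, -321)) = Mul(Add(-495, -254), Add(121, -321)) = Mul(-749, -200) = 149800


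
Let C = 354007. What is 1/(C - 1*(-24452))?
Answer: 1/378459 ≈ 2.6423e-6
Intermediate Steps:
1/(C - 1*(-24452)) = 1/(354007 - 1*(-24452)) = 1/(354007 + 24452) = 1/378459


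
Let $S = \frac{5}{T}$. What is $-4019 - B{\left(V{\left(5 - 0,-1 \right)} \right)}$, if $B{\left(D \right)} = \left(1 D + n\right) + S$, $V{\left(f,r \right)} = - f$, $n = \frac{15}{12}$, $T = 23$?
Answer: $- \frac{369423}{92} \approx -4015.5$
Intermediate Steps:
$n = \frac{5}{4}$ ($n = 15 \cdot \frac{1}{12} = \frac{5}{4} \approx 1.25$)
$S = \frac{5}{23} \approx 0.21739$
$B{\left(D \right)} = \frac{135}{92} + D$ ($B{\left(D \right)} = \left(1 D + \frac{5}{4}\right) + \frac{5}{23} = \left(D + \frac{5}{4}\right) + \frac{5}{23} = \left(\frac{5}{4} + D\right) + \frac{5}{23} = \frac{135}{92} + D$)
$-4019 - B{\left(V{\left(5 - 0,-1 \right)} \right)} = -4019 - \left(\frac{135}{92} - \left(5 - 0\right)\right) = -4019 - \left(\frac{135}{92} - \left(5 + 0\right)\right) = -4019 - \left(\frac{135}{92} - 5\right) = -4019 - - \frac{325}{92} = -4019 + \frac{325}{92} = - \frac{369423}{92}$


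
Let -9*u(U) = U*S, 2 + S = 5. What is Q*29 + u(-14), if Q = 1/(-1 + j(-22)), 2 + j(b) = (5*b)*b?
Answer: 33925/7251 ≈ 4.6787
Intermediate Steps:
S = 3 (S = -2 + 5 = 3)
u(U) = -U/3 (u(U) = -U*3/9 = -U/3)
j(b) = -2 + 5*b² (j(b) = -2 + (5*b)*b = -2 + 5*b²)
Q = 1/2417 (Q = 1/(-1 + (-2 + 5*(-22)²)) = 1/(-1 + (-2 + 5*484)) = 1/(-1 + (-2 + 2420)) = 1/(-1 + 2418) = 1/2417 ≈ 0.00041374)
Q*29 + u(-14) = (1/2417)*29 - ⅓*(-14) = 29/2417 + 14/3 = 33925/7251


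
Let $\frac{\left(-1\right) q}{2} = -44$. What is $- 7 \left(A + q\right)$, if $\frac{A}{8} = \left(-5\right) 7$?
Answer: $1344$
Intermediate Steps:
$q = 88$ ($q = \left(-2\right) \left(-44\right) = 88$)
$A = -280$ ($A = 8 \left(\left(-5\right) 7\right) = 8 \left(-35\right) = -280$)
$- 7 \left(A + q\right) = - 7 \left(-280 + 88\right) = \left(-7\right) \left(-192\right) = 1344$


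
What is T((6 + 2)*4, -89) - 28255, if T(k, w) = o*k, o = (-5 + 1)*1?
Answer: -28383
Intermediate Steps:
o = -4 (o = -4*1 = -4)
T(k, w) = -4*k
T((6 + 2)*4, -89) - 28255 = -4*(6 + 2)*4 - 28255 = -32*4 - 28255 = -4*32 - 28255 = -128 - 28255 = -28383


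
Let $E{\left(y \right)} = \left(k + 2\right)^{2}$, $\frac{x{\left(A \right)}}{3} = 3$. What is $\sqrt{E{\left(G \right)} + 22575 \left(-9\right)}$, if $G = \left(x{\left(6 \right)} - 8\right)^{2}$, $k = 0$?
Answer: $i \sqrt{203171} \approx 450.75 i$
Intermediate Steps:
$x{\left(A \right)} = 9$ ($x{\left(A \right)} = 3 \cdot 3 = 9$)
$G = 1$ ($G = \left(9 - 8\right)^{2} = 1^{2} = 1$)
$E{\left(y \right)} = 4$ ($E{\left(y \right)} = \left(0 + 2\right)^{2} = 2^{2} = 4$)
$\sqrt{E{\left(G \right)} + 22575 \left(-9\right)} = \sqrt{4 + 22575 \left(-9\right)} = \sqrt{4 - 203175} = \sqrt{-203171} = i \sqrt{203171}$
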